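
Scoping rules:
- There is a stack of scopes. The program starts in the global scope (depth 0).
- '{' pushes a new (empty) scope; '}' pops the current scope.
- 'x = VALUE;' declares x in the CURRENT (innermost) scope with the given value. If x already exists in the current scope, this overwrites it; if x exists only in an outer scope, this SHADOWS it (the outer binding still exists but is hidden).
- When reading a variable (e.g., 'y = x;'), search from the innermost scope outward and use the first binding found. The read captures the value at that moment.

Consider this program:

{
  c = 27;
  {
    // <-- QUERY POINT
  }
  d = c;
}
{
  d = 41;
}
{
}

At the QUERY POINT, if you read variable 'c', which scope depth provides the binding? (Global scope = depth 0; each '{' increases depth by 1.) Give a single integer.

Answer: 1

Derivation:
Step 1: enter scope (depth=1)
Step 2: declare c=27 at depth 1
Step 3: enter scope (depth=2)
Visible at query point: c=27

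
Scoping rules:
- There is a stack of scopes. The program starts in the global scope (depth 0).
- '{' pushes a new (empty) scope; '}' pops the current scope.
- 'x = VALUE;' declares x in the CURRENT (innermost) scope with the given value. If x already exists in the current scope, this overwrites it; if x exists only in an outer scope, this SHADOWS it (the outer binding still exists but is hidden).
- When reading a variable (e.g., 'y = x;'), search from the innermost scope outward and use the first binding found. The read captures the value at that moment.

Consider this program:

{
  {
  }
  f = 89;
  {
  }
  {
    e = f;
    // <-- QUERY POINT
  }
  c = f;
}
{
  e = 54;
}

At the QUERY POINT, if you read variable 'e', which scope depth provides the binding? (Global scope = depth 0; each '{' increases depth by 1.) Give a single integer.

Answer: 2

Derivation:
Step 1: enter scope (depth=1)
Step 2: enter scope (depth=2)
Step 3: exit scope (depth=1)
Step 4: declare f=89 at depth 1
Step 5: enter scope (depth=2)
Step 6: exit scope (depth=1)
Step 7: enter scope (depth=2)
Step 8: declare e=(read f)=89 at depth 2
Visible at query point: e=89 f=89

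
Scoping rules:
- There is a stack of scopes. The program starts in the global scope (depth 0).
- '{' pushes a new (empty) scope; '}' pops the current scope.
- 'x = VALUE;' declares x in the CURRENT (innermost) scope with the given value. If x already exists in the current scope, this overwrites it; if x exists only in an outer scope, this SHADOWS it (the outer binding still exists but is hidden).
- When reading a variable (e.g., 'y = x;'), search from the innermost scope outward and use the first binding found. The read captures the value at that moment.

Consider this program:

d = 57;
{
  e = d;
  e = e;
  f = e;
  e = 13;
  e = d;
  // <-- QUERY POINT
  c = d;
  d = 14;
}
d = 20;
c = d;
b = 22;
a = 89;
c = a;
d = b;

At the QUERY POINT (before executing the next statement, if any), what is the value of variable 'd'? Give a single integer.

Step 1: declare d=57 at depth 0
Step 2: enter scope (depth=1)
Step 3: declare e=(read d)=57 at depth 1
Step 4: declare e=(read e)=57 at depth 1
Step 5: declare f=(read e)=57 at depth 1
Step 6: declare e=13 at depth 1
Step 7: declare e=(read d)=57 at depth 1
Visible at query point: d=57 e=57 f=57

Answer: 57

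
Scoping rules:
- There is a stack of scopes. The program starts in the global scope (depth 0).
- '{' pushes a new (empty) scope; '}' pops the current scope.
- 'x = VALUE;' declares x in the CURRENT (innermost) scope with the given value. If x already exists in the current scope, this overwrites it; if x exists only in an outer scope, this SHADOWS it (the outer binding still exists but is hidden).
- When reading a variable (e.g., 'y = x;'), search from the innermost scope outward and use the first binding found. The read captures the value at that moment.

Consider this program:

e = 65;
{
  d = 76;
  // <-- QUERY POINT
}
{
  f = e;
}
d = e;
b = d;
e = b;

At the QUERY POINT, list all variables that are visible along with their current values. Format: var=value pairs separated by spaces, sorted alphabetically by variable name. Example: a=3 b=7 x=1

Answer: d=76 e=65

Derivation:
Step 1: declare e=65 at depth 0
Step 2: enter scope (depth=1)
Step 3: declare d=76 at depth 1
Visible at query point: d=76 e=65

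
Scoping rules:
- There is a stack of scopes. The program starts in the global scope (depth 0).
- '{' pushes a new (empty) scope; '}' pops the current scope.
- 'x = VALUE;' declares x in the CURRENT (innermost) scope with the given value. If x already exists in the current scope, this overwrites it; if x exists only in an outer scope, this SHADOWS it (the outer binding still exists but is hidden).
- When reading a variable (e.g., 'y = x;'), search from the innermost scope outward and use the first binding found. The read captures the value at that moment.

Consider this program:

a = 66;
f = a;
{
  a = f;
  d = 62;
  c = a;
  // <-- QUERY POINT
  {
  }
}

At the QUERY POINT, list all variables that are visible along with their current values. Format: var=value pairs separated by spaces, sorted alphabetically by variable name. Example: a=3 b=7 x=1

Step 1: declare a=66 at depth 0
Step 2: declare f=(read a)=66 at depth 0
Step 3: enter scope (depth=1)
Step 4: declare a=(read f)=66 at depth 1
Step 5: declare d=62 at depth 1
Step 6: declare c=(read a)=66 at depth 1
Visible at query point: a=66 c=66 d=62 f=66

Answer: a=66 c=66 d=62 f=66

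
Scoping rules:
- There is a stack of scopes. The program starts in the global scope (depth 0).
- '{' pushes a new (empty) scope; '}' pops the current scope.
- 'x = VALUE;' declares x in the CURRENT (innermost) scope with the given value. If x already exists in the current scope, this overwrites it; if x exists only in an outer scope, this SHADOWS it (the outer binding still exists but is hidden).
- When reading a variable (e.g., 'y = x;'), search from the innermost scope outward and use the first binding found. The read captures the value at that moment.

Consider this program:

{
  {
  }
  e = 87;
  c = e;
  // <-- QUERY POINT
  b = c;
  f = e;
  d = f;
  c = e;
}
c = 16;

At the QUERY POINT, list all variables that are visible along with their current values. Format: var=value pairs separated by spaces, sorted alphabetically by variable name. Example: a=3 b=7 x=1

Answer: c=87 e=87

Derivation:
Step 1: enter scope (depth=1)
Step 2: enter scope (depth=2)
Step 3: exit scope (depth=1)
Step 4: declare e=87 at depth 1
Step 5: declare c=(read e)=87 at depth 1
Visible at query point: c=87 e=87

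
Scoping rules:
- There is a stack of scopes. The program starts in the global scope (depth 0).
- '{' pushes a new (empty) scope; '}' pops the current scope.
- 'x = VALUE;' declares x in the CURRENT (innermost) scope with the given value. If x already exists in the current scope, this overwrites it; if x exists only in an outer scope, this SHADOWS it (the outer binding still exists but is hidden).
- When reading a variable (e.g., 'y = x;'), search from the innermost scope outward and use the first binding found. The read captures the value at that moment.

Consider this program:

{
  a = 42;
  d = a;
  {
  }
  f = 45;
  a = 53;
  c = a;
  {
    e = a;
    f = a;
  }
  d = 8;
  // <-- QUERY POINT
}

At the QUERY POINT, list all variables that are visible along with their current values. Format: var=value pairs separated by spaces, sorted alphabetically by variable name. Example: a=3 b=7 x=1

Step 1: enter scope (depth=1)
Step 2: declare a=42 at depth 1
Step 3: declare d=(read a)=42 at depth 1
Step 4: enter scope (depth=2)
Step 5: exit scope (depth=1)
Step 6: declare f=45 at depth 1
Step 7: declare a=53 at depth 1
Step 8: declare c=(read a)=53 at depth 1
Step 9: enter scope (depth=2)
Step 10: declare e=(read a)=53 at depth 2
Step 11: declare f=(read a)=53 at depth 2
Step 12: exit scope (depth=1)
Step 13: declare d=8 at depth 1
Visible at query point: a=53 c=53 d=8 f=45

Answer: a=53 c=53 d=8 f=45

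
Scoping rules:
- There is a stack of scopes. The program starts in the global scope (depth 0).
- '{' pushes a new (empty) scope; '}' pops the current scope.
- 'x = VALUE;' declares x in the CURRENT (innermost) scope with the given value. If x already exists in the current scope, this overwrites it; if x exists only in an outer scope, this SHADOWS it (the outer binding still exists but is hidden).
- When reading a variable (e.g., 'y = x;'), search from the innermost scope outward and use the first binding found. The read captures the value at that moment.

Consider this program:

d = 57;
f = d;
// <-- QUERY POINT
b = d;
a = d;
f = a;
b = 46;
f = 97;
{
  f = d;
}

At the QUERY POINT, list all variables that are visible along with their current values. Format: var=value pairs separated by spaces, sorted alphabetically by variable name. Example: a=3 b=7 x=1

Answer: d=57 f=57

Derivation:
Step 1: declare d=57 at depth 0
Step 2: declare f=(read d)=57 at depth 0
Visible at query point: d=57 f=57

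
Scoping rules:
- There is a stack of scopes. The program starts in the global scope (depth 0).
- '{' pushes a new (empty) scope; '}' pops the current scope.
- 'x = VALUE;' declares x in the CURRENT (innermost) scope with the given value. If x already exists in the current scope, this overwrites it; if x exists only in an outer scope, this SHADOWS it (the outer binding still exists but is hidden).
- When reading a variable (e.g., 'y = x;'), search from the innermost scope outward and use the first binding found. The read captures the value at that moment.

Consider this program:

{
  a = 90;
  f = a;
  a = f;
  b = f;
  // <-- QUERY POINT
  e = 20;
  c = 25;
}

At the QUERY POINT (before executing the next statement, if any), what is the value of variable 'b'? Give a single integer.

Step 1: enter scope (depth=1)
Step 2: declare a=90 at depth 1
Step 3: declare f=(read a)=90 at depth 1
Step 4: declare a=(read f)=90 at depth 1
Step 5: declare b=(read f)=90 at depth 1
Visible at query point: a=90 b=90 f=90

Answer: 90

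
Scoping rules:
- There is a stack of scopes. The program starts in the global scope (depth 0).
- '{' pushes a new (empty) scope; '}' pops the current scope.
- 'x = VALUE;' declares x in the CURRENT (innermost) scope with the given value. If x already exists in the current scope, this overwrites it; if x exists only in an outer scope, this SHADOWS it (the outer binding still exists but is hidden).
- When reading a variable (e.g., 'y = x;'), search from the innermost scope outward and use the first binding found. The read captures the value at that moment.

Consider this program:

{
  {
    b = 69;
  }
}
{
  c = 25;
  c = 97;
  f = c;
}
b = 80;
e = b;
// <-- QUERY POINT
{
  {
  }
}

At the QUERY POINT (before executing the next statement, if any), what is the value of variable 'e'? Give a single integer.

Answer: 80

Derivation:
Step 1: enter scope (depth=1)
Step 2: enter scope (depth=2)
Step 3: declare b=69 at depth 2
Step 4: exit scope (depth=1)
Step 5: exit scope (depth=0)
Step 6: enter scope (depth=1)
Step 7: declare c=25 at depth 1
Step 8: declare c=97 at depth 1
Step 9: declare f=(read c)=97 at depth 1
Step 10: exit scope (depth=0)
Step 11: declare b=80 at depth 0
Step 12: declare e=(read b)=80 at depth 0
Visible at query point: b=80 e=80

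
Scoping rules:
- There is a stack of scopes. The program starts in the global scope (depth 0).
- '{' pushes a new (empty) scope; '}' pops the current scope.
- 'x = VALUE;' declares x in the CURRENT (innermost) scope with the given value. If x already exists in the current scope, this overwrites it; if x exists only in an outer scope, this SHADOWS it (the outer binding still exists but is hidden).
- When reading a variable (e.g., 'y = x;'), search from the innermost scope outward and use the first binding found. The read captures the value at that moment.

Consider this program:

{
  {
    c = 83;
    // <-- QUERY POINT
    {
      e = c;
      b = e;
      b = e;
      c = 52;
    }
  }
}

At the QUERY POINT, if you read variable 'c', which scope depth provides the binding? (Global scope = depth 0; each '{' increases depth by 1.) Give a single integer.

Answer: 2

Derivation:
Step 1: enter scope (depth=1)
Step 2: enter scope (depth=2)
Step 3: declare c=83 at depth 2
Visible at query point: c=83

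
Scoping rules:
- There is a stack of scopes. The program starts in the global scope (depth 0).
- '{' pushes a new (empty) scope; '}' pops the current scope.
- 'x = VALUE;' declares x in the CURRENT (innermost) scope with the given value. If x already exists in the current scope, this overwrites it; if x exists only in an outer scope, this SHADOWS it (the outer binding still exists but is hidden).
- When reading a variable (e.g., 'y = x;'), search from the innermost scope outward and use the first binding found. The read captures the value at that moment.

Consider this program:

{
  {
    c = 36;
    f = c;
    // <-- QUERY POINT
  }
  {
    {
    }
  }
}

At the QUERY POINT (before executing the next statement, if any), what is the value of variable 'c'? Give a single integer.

Answer: 36

Derivation:
Step 1: enter scope (depth=1)
Step 2: enter scope (depth=2)
Step 3: declare c=36 at depth 2
Step 4: declare f=(read c)=36 at depth 2
Visible at query point: c=36 f=36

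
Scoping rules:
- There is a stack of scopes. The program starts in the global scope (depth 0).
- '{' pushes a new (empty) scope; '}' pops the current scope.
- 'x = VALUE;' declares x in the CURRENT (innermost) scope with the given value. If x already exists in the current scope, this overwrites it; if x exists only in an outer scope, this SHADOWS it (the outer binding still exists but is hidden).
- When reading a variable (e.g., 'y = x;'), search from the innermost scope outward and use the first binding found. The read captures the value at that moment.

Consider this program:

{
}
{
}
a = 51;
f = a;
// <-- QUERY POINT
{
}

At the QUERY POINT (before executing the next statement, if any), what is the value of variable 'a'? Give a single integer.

Answer: 51

Derivation:
Step 1: enter scope (depth=1)
Step 2: exit scope (depth=0)
Step 3: enter scope (depth=1)
Step 4: exit scope (depth=0)
Step 5: declare a=51 at depth 0
Step 6: declare f=(read a)=51 at depth 0
Visible at query point: a=51 f=51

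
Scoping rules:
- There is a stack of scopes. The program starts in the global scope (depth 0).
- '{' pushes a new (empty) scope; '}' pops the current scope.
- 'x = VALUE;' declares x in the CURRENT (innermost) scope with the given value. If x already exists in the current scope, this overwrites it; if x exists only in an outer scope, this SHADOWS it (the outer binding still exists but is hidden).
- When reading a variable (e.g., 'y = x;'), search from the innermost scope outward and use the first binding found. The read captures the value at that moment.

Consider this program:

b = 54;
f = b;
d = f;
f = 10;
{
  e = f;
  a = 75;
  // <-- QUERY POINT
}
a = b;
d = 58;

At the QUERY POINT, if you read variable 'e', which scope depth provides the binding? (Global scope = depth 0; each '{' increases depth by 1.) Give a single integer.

Answer: 1

Derivation:
Step 1: declare b=54 at depth 0
Step 2: declare f=(read b)=54 at depth 0
Step 3: declare d=(read f)=54 at depth 0
Step 4: declare f=10 at depth 0
Step 5: enter scope (depth=1)
Step 6: declare e=(read f)=10 at depth 1
Step 7: declare a=75 at depth 1
Visible at query point: a=75 b=54 d=54 e=10 f=10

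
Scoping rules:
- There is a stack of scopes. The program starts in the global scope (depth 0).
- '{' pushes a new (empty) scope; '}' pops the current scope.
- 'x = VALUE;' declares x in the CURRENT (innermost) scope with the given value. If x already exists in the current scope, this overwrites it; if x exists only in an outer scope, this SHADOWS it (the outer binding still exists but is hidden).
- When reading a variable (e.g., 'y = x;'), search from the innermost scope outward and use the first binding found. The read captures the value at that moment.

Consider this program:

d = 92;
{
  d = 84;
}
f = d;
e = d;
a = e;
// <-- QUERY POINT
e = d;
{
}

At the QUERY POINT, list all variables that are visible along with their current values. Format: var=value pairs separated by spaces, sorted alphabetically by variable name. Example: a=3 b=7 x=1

Answer: a=92 d=92 e=92 f=92

Derivation:
Step 1: declare d=92 at depth 0
Step 2: enter scope (depth=1)
Step 3: declare d=84 at depth 1
Step 4: exit scope (depth=0)
Step 5: declare f=(read d)=92 at depth 0
Step 6: declare e=(read d)=92 at depth 0
Step 7: declare a=(read e)=92 at depth 0
Visible at query point: a=92 d=92 e=92 f=92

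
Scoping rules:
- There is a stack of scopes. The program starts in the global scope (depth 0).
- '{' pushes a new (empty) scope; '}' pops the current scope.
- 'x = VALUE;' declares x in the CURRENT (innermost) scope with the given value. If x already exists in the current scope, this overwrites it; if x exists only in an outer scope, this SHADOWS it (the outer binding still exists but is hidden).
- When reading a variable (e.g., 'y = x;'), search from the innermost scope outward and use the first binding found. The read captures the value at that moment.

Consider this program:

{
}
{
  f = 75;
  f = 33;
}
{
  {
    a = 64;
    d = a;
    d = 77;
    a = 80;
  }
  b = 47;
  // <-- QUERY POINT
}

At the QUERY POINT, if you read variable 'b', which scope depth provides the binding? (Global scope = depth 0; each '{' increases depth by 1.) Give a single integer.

Answer: 1

Derivation:
Step 1: enter scope (depth=1)
Step 2: exit scope (depth=0)
Step 3: enter scope (depth=1)
Step 4: declare f=75 at depth 1
Step 5: declare f=33 at depth 1
Step 6: exit scope (depth=0)
Step 7: enter scope (depth=1)
Step 8: enter scope (depth=2)
Step 9: declare a=64 at depth 2
Step 10: declare d=(read a)=64 at depth 2
Step 11: declare d=77 at depth 2
Step 12: declare a=80 at depth 2
Step 13: exit scope (depth=1)
Step 14: declare b=47 at depth 1
Visible at query point: b=47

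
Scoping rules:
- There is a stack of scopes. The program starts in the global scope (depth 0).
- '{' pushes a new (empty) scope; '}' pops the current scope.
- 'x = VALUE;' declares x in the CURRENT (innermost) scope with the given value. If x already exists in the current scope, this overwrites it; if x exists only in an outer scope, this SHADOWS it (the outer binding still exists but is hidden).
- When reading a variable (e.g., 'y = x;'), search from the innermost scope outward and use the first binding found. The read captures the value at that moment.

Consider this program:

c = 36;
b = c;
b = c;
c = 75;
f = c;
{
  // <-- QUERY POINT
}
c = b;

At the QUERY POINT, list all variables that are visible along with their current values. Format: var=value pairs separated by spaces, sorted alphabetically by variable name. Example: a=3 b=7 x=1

Answer: b=36 c=75 f=75

Derivation:
Step 1: declare c=36 at depth 0
Step 2: declare b=(read c)=36 at depth 0
Step 3: declare b=(read c)=36 at depth 0
Step 4: declare c=75 at depth 0
Step 5: declare f=(read c)=75 at depth 0
Step 6: enter scope (depth=1)
Visible at query point: b=36 c=75 f=75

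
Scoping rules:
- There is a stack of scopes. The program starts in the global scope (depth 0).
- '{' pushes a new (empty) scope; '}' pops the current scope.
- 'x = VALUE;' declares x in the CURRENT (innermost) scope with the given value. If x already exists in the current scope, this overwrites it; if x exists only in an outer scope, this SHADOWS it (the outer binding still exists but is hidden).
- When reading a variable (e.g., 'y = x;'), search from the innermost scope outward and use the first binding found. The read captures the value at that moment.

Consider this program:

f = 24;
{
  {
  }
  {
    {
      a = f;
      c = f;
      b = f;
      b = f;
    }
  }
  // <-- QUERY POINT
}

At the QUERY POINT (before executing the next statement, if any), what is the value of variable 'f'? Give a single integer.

Answer: 24

Derivation:
Step 1: declare f=24 at depth 0
Step 2: enter scope (depth=1)
Step 3: enter scope (depth=2)
Step 4: exit scope (depth=1)
Step 5: enter scope (depth=2)
Step 6: enter scope (depth=3)
Step 7: declare a=(read f)=24 at depth 3
Step 8: declare c=(read f)=24 at depth 3
Step 9: declare b=(read f)=24 at depth 3
Step 10: declare b=(read f)=24 at depth 3
Step 11: exit scope (depth=2)
Step 12: exit scope (depth=1)
Visible at query point: f=24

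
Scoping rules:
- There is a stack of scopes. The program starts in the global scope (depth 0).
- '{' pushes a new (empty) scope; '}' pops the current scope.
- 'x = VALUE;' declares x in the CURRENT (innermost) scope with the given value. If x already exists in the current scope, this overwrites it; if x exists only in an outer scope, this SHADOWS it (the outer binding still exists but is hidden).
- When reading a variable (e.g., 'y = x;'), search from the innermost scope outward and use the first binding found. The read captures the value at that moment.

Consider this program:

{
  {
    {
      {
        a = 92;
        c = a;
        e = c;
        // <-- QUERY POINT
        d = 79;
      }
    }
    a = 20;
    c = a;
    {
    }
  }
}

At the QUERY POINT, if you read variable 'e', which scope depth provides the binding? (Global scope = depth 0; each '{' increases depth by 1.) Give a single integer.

Answer: 4

Derivation:
Step 1: enter scope (depth=1)
Step 2: enter scope (depth=2)
Step 3: enter scope (depth=3)
Step 4: enter scope (depth=4)
Step 5: declare a=92 at depth 4
Step 6: declare c=(read a)=92 at depth 4
Step 7: declare e=(read c)=92 at depth 4
Visible at query point: a=92 c=92 e=92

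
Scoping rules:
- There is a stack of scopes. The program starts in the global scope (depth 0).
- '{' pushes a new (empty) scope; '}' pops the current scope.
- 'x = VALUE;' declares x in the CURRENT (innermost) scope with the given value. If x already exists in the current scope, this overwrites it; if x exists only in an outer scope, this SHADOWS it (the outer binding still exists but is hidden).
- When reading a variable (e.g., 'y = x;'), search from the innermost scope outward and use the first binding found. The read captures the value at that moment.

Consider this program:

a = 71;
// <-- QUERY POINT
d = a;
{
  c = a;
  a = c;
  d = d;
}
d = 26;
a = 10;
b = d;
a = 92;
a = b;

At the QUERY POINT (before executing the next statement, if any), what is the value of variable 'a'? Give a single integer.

Answer: 71

Derivation:
Step 1: declare a=71 at depth 0
Visible at query point: a=71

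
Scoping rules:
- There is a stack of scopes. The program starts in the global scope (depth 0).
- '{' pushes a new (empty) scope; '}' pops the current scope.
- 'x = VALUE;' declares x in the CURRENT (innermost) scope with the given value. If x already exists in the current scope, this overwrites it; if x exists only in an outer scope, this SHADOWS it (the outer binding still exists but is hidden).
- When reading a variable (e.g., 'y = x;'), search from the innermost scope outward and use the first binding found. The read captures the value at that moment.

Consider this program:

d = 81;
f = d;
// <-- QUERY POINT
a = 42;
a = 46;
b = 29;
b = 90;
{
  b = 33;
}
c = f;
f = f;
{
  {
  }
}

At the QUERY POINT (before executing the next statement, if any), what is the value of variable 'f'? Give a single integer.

Answer: 81

Derivation:
Step 1: declare d=81 at depth 0
Step 2: declare f=(read d)=81 at depth 0
Visible at query point: d=81 f=81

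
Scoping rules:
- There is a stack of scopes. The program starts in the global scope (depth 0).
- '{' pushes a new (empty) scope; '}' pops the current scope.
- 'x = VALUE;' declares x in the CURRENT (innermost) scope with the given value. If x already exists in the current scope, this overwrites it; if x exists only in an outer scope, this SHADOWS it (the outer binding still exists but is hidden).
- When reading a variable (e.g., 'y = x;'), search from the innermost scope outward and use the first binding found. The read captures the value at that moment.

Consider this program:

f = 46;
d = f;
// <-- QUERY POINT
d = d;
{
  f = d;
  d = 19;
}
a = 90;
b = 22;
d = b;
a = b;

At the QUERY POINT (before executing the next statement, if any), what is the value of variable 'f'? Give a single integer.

Answer: 46

Derivation:
Step 1: declare f=46 at depth 0
Step 2: declare d=(read f)=46 at depth 0
Visible at query point: d=46 f=46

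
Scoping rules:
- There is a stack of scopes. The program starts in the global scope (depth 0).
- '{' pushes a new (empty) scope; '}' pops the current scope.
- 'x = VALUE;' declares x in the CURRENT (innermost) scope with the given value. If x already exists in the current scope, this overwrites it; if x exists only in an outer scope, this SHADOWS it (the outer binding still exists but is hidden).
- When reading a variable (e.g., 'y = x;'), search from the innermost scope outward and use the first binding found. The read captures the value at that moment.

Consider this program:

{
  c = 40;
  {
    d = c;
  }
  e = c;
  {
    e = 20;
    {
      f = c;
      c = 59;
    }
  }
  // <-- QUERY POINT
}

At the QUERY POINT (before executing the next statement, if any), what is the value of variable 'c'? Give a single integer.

Step 1: enter scope (depth=1)
Step 2: declare c=40 at depth 1
Step 3: enter scope (depth=2)
Step 4: declare d=(read c)=40 at depth 2
Step 5: exit scope (depth=1)
Step 6: declare e=(read c)=40 at depth 1
Step 7: enter scope (depth=2)
Step 8: declare e=20 at depth 2
Step 9: enter scope (depth=3)
Step 10: declare f=(read c)=40 at depth 3
Step 11: declare c=59 at depth 3
Step 12: exit scope (depth=2)
Step 13: exit scope (depth=1)
Visible at query point: c=40 e=40

Answer: 40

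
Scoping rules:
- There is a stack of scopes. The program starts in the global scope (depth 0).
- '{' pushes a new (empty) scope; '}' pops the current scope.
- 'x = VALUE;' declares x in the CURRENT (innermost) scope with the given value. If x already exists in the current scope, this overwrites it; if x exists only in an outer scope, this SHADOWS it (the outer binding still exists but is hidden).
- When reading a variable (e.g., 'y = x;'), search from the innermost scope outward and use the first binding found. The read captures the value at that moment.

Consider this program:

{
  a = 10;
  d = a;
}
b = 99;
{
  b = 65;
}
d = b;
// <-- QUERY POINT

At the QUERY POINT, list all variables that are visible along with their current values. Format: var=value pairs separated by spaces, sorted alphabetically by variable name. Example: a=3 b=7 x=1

Step 1: enter scope (depth=1)
Step 2: declare a=10 at depth 1
Step 3: declare d=(read a)=10 at depth 1
Step 4: exit scope (depth=0)
Step 5: declare b=99 at depth 0
Step 6: enter scope (depth=1)
Step 7: declare b=65 at depth 1
Step 8: exit scope (depth=0)
Step 9: declare d=(read b)=99 at depth 0
Visible at query point: b=99 d=99

Answer: b=99 d=99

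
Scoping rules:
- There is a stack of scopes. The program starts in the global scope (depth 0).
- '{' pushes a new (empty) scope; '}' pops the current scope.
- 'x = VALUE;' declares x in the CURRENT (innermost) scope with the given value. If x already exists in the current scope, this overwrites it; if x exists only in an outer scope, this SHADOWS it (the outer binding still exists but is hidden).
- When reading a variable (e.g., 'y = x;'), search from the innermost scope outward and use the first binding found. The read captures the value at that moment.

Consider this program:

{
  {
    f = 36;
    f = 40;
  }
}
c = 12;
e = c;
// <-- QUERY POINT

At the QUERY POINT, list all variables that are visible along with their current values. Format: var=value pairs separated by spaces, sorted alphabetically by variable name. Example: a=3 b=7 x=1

Answer: c=12 e=12

Derivation:
Step 1: enter scope (depth=1)
Step 2: enter scope (depth=2)
Step 3: declare f=36 at depth 2
Step 4: declare f=40 at depth 2
Step 5: exit scope (depth=1)
Step 6: exit scope (depth=0)
Step 7: declare c=12 at depth 0
Step 8: declare e=(read c)=12 at depth 0
Visible at query point: c=12 e=12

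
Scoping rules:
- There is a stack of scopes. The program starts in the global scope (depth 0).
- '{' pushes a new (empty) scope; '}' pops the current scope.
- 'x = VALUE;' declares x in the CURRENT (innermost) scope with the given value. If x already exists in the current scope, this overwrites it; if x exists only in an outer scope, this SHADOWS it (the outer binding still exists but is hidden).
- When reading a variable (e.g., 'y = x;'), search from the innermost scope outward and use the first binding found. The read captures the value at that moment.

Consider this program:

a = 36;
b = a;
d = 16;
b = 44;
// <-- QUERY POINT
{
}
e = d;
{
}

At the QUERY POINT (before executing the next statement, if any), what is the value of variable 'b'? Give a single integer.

Step 1: declare a=36 at depth 0
Step 2: declare b=(read a)=36 at depth 0
Step 3: declare d=16 at depth 0
Step 4: declare b=44 at depth 0
Visible at query point: a=36 b=44 d=16

Answer: 44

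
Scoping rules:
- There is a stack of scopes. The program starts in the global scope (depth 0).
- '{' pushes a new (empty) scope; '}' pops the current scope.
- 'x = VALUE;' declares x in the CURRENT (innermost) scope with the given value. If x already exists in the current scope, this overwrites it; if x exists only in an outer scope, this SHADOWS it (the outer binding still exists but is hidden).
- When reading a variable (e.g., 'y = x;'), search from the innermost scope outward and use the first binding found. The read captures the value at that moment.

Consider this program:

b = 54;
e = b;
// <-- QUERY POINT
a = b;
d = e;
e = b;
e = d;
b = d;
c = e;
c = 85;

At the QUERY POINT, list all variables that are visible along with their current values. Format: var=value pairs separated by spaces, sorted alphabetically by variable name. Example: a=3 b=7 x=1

Answer: b=54 e=54

Derivation:
Step 1: declare b=54 at depth 0
Step 2: declare e=(read b)=54 at depth 0
Visible at query point: b=54 e=54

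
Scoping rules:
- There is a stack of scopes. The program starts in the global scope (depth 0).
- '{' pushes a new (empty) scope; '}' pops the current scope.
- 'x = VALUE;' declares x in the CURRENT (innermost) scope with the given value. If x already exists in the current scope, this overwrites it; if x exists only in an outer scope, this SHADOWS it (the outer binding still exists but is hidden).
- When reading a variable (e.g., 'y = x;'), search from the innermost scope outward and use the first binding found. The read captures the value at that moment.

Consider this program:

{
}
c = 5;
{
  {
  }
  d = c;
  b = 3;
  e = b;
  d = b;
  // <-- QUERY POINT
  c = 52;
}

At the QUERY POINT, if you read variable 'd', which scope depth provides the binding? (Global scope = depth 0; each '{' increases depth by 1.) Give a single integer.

Answer: 1

Derivation:
Step 1: enter scope (depth=1)
Step 2: exit scope (depth=0)
Step 3: declare c=5 at depth 0
Step 4: enter scope (depth=1)
Step 5: enter scope (depth=2)
Step 6: exit scope (depth=1)
Step 7: declare d=(read c)=5 at depth 1
Step 8: declare b=3 at depth 1
Step 9: declare e=(read b)=3 at depth 1
Step 10: declare d=(read b)=3 at depth 1
Visible at query point: b=3 c=5 d=3 e=3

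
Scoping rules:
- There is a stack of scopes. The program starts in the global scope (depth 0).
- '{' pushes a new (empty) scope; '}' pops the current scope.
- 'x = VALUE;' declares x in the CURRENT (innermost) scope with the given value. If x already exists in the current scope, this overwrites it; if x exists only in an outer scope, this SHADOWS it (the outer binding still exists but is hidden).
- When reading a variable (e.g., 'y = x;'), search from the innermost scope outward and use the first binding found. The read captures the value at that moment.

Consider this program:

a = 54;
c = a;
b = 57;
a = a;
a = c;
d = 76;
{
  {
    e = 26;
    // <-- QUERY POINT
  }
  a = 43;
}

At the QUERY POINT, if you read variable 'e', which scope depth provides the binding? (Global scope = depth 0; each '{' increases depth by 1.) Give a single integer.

Step 1: declare a=54 at depth 0
Step 2: declare c=(read a)=54 at depth 0
Step 3: declare b=57 at depth 0
Step 4: declare a=(read a)=54 at depth 0
Step 5: declare a=(read c)=54 at depth 0
Step 6: declare d=76 at depth 0
Step 7: enter scope (depth=1)
Step 8: enter scope (depth=2)
Step 9: declare e=26 at depth 2
Visible at query point: a=54 b=57 c=54 d=76 e=26

Answer: 2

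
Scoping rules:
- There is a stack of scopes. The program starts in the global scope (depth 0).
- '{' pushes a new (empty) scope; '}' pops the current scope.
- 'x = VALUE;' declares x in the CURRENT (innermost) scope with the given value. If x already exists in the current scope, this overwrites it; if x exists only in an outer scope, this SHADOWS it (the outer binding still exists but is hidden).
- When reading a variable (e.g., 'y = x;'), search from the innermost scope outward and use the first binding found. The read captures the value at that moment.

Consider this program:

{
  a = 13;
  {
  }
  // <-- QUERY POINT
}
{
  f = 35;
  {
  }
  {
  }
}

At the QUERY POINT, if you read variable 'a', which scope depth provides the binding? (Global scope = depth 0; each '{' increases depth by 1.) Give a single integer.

Step 1: enter scope (depth=1)
Step 2: declare a=13 at depth 1
Step 3: enter scope (depth=2)
Step 4: exit scope (depth=1)
Visible at query point: a=13

Answer: 1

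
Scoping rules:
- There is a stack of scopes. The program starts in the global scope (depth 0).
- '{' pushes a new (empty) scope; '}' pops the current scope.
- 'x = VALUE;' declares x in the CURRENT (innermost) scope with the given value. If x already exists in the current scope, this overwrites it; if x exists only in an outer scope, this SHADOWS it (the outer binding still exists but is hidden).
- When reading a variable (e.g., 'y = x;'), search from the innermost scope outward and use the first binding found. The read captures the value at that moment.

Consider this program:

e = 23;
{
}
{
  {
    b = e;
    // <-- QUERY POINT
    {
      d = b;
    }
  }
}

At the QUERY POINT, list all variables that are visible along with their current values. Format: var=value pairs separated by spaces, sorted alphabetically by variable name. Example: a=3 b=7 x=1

Step 1: declare e=23 at depth 0
Step 2: enter scope (depth=1)
Step 3: exit scope (depth=0)
Step 4: enter scope (depth=1)
Step 5: enter scope (depth=2)
Step 6: declare b=(read e)=23 at depth 2
Visible at query point: b=23 e=23

Answer: b=23 e=23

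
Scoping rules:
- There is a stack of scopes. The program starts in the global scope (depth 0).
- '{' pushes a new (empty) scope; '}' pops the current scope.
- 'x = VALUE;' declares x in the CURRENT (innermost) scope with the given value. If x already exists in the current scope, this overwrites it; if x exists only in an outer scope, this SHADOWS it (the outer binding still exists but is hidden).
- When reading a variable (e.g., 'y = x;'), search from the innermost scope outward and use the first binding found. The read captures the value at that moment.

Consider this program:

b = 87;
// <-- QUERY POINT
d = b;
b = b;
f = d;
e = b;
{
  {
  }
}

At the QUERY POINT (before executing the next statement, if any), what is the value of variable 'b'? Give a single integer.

Answer: 87

Derivation:
Step 1: declare b=87 at depth 0
Visible at query point: b=87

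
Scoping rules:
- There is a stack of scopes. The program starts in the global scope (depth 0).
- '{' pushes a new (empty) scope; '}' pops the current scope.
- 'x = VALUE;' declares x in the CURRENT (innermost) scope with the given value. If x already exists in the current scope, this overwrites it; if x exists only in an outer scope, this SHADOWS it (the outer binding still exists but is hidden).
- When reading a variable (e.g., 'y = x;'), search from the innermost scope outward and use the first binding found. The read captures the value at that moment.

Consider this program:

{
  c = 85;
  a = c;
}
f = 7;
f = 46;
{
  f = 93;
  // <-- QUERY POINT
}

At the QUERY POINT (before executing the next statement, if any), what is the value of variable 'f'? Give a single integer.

Step 1: enter scope (depth=1)
Step 2: declare c=85 at depth 1
Step 3: declare a=(read c)=85 at depth 1
Step 4: exit scope (depth=0)
Step 5: declare f=7 at depth 0
Step 6: declare f=46 at depth 0
Step 7: enter scope (depth=1)
Step 8: declare f=93 at depth 1
Visible at query point: f=93

Answer: 93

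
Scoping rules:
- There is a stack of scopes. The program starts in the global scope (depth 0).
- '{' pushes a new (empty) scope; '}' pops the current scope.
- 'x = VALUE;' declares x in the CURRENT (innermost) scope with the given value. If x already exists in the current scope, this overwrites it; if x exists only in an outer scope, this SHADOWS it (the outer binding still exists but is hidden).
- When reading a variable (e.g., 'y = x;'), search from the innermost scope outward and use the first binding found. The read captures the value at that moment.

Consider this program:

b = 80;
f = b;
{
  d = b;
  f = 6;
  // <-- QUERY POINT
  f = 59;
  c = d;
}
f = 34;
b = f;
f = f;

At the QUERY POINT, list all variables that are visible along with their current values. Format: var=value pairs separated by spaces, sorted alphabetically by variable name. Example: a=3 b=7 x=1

Step 1: declare b=80 at depth 0
Step 2: declare f=(read b)=80 at depth 0
Step 3: enter scope (depth=1)
Step 4: declare d=(read b)=80 at depth 1
Step 5: declare f=6 at depth 1
Visible at query point: b=80 d=80 f=6

Answer: b=80 d=80 f=6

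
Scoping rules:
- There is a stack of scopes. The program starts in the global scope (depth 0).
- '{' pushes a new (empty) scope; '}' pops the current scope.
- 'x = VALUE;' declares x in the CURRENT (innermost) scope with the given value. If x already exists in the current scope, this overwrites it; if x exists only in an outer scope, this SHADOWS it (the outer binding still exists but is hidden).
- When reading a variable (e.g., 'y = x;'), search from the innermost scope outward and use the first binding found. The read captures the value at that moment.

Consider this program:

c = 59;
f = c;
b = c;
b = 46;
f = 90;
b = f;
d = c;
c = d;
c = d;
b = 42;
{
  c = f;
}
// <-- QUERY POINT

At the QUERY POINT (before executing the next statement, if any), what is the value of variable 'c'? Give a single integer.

Step 1: declare c=59 at depth 0
Step 2: declare f=(read c)=59 at depth 0
Step 3: declare b=(read c)=59 at depth 0
Step 4: declare b=46 at depth 0
Step 5: declare f=90 at depth 0
Step 6: declare b=(read f)=90 at depth 0
Step 7: declare d=(read c)=59 at depth 0
Step 8: declare c=(read d)=59 at depth 0
Step 9: declare c=(read d)=59 at depth 0
Step 10: declare b=42 at depth 0
Step 11: enter scope (depth=1)
Step 12: declare c=(read f)=90 at depth 1
Step 13: exit scope (depth=0)
Visible at query point: b=42 c=59 d=59 f=90

Answer: 59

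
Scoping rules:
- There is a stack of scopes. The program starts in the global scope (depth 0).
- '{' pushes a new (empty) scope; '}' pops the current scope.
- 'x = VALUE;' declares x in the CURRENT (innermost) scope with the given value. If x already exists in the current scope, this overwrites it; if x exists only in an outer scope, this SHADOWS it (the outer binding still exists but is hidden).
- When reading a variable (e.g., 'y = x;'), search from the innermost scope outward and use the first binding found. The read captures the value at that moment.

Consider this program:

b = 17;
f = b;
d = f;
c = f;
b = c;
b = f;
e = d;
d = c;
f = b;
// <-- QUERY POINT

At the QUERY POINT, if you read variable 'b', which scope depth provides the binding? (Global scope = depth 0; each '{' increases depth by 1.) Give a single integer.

Step 1: declare b=17 at depth 0
Step 2: declare f=(read b)=17 at depth 0
Step 3: declare d=(read f)=17 at depth 0
Step 4: declare c=(read f)=17 at depth 0
Step 5: declare b=(read c)=17 at depth 0
Step 6: declare b=(read f)=17 at depth 0
Step 7: declare e=(read d)=17 at depth 0
Step 8: declare d=(read c)=17 at depth 0
Step 9: declare f=(read b)=17 at depth 0
Visible at query point: b=17 c=17 d=17 e=17 f=17

Answer: 0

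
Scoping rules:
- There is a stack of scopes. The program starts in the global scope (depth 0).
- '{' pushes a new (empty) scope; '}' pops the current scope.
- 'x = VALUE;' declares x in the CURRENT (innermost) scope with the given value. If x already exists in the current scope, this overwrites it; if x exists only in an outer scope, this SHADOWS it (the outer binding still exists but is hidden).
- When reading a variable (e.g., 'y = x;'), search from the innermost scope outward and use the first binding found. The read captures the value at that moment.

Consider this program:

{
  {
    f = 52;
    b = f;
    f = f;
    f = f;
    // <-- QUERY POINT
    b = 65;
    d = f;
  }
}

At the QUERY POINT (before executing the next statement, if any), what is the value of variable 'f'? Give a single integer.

Answer: 52

Derivation:
Step 1: enter scope (depth=1)
Step 2: enter scope (depth=2)
Step 3: declare f=52 at depth 2
Step 4: declare b=(read f)=52 at depth 2
Step 5: declare f=(read f)=52 at depth 2
Step 6: declare f=(read f)=52 at depth 2
Visible at query point: b=52 f=52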